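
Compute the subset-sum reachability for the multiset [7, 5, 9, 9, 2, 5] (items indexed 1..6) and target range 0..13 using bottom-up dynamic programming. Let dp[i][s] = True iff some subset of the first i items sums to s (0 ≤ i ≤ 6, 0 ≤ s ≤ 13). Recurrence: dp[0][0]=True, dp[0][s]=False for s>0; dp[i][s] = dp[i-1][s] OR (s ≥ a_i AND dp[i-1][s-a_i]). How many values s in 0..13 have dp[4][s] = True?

5

i\s   0   1   2   3   4   5   6   7   8   9  10  11  12  13
  0   T   F   F   F   F   F   F   F   F   F   F   F   F   F
  1   T   F   F   F   F   F   F   T   F   F   F   F   F   F
  2   T   F   F   F   F   T   F   T   F   F   F   F   T   F
  3   T   F   F   F   F   T   F   T   F   T   F   F   T   F
  4   T   F   F   F   F   T   F   T   F   T   F   F   T   F
  5   T   F   T   F   F   T   F   T   F   T   F   T   T   F
  6   T   F   T   F   F   T   F   T   F   T   T   T   T   F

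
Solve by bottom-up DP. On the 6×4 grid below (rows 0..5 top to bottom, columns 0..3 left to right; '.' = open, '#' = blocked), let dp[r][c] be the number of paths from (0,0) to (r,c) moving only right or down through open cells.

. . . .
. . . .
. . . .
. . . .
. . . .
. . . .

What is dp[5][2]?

r\c   0   1   2   3
  0   1   1   1   1
  1   1   2   3   4
  2   1   3   6  10
  3   1   4  10  20
  4   1   5  15  35
  5   1   6  21  56

21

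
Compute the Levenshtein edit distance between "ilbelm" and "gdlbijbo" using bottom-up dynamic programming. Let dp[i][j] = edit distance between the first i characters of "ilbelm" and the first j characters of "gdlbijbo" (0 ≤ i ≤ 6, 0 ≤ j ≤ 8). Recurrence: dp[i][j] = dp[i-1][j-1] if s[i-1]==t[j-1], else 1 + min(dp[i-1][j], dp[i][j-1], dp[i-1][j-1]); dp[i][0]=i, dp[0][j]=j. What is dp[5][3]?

   ''  g  d  l  b  i  j  b  o
''  0  1  2  3  4  5  6  7  8
 i  1  1  2  3  4  4  5  6  7
 l  2  2  2  2  3  4  5  6  7
 b  3  3  3  3  2  3  4  5  6
 e  4  4  4  4  3  3  4  5  6
 l  5  5  5  4  4  4  4  5  6
 m  6  6  6  5  5  5  5  5  6

4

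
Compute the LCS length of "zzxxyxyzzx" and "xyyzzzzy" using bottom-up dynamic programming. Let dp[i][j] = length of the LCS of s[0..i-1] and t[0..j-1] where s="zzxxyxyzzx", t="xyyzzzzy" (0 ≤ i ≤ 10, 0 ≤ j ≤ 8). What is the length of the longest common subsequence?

   ''  x  y  y  z  z  z  z  y
''  0  0  0  0  0  0  0  0  0
 z  0  0  0  0  1  1  1  1  1
 z  0  0  0  0  1  2  2  2  2
 x  0  1  1  1  1  2  2  2  2
 x  0  1  1  1  1  2  2  2  2
 y  0  1  2  2  2  2  2  2  3
 x  0  1  2  2  2  2  2  2  3
 y  0  1  2  3  3  3  3  3  3
 z  0  1  2  3  4  4  4  4  4
 z  0  1  2  3  4  5  5  5  5
 x  0  1  2  3  4  5  5  5  5

5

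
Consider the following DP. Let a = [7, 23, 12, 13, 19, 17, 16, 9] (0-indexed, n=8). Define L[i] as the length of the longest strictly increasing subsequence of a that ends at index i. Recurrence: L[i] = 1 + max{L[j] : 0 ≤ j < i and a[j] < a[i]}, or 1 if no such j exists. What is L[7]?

   i    0    1    2    3    4    5    6    7
a[i]    7   23   12   13   19   17   16    9
L[i]    1    2    2    3    4    4    4    2

2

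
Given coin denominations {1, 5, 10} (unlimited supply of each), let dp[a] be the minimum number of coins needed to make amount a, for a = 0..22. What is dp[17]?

4

 a  0  1  2  3  4  5  6  7  8  9 10 11 12 13 14 15 16 17 18 19 20 21 22
dp  0  1  2  3  4  1  2  3  4  5  1  2  3  4  5  2  3  4  5  6  2  3  4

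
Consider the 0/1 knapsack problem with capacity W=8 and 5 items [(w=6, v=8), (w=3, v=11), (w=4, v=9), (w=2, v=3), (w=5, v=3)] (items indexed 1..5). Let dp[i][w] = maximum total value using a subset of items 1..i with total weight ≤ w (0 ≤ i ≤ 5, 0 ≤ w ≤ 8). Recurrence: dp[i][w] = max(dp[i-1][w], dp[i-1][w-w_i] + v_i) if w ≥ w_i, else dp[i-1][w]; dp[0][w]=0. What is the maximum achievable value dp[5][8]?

i\w   0   1   2   3   4   5   6   7   8
  0   0   0   0   0   0   0   0   0   0
  1   0   0   0   0   0   0   8   8   8
  2   0   0   0  11  11  11  11  11  11
  3   0   0   0  11  11  11  11  20  20
  4   0   0   3  11  11  14  14  20  20
  5   0   0   3  11  11  14  14  20  20

20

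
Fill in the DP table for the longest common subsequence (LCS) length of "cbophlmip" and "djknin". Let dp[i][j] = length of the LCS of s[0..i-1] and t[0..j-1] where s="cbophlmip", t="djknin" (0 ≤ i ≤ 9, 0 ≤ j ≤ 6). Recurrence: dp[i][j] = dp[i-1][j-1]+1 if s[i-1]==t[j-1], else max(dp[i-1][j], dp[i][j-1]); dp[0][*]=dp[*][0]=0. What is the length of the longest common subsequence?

   ''  d  j  k  n  i  n
''  0  0  0  0  0  0  0
 c  0  0  0  0  0  0  0
 b  0  0  0  0  0  0  0
 o  0  0  0  0  0  0  0
 p  0  0  0  0  0  0  0
 h  0  0  0  0  0  0  0
 l  0  0  0  0  0  0  0
 m  0  0  0  0  0  0  0
 i  0  0  0  0  0  1  1
 p  0  0  0  0  0  1  1

1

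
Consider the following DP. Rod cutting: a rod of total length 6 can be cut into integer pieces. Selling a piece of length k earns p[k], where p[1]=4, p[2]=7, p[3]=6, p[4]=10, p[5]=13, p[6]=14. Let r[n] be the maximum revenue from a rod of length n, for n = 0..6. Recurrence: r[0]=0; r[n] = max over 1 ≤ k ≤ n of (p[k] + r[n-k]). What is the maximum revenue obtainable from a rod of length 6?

   n    0    1    2    3    4    5    6
r[n]    0    4    8   12   16   20   24

24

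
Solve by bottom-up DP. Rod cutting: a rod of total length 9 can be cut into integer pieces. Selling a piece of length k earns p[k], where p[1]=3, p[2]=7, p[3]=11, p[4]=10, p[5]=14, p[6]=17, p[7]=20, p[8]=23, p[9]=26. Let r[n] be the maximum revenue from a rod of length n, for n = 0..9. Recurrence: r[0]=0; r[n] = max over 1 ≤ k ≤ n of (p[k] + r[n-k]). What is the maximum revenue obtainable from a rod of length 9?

   n    0    1    2    3    4    5    6    7    8    9
r[n]    0    3    7   11   14   18   22   25   29   33

33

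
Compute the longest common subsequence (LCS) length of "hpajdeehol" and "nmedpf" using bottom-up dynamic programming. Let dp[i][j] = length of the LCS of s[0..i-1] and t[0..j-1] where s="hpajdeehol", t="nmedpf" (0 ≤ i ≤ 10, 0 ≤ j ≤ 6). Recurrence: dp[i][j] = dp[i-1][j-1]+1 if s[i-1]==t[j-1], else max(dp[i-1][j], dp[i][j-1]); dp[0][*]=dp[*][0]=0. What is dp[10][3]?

   ''  n  m  e  d  p  f
''  0  0  0  0  0  0  0
 h  0  0  0  0  0  0  0
 p  0  0  0  0  0  1  1
 a  0  0  0  0  0  1  1
 j  0  0  0  0  0  1  1
 d  0  0  0  0  1  1  1
 e  0  0  0  1  1  1  1
 e  0  0  0  1  1  1  1
 h  0  0  0  1  1  1  1
 o  0  0  0  1  1  1  1
 l  0  0  0  1  1  1  1

1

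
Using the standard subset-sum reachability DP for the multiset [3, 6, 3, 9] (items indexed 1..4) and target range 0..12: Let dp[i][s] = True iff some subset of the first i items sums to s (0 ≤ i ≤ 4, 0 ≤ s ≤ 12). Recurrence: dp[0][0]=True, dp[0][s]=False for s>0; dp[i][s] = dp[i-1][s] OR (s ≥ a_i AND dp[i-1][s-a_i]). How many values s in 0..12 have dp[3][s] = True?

5

i\s   0   1   2   3   4   5   6   7   8   9  10  11  12
  0   T   F   F   F   F   F   F   F   F   F   F   F   F
  1   T   F   F   T   F   F   F   F   F   F   F   F   F
  2   T   F   F   T   F   F   T   F   F   T   F   F   F
  3   T   F   F   T   F   F   T   F   F   T   F   F   T
  4   T   F   F   T   F   F   T   F   F   T   F   F   T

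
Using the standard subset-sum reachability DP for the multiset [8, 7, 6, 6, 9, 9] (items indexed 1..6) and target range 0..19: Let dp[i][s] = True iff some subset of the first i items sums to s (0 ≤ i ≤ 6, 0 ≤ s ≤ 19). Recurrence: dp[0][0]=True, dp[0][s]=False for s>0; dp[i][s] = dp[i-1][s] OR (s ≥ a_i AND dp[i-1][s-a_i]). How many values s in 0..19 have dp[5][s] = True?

i\s   0   1   2   3   4   5   6   7   8   9  10  11  12  13  14  15  16  17  18  19
  0   T   F   F   F   F   F   F   F   F   F   F   F   F   F   F   F   F   F   F   F
  1   T   F   F   F   F   F   F   F   T   F   F   F   F   F   F   F   F   F   F   F
  2   T   F   F   F   F   F   F   T   T   F   F   F   F   F   F   T   F   F   F   F
  3   T   F   F   F   F   F   T   T   T   F   F   F   F   T   T   T   F   F   F   F
  4   T   F   F   F   F   F   T   T   T   F   F   F   T   T   T   T   F   F   F   T
  5   T   F   F   F   F   F   T   T   T   T   F   F   T   T   T   T   T   T   F   T
  6   T   F   F   F   F   F   T   T   T   T   F   F   T   T   T   T   T   T   T   T

12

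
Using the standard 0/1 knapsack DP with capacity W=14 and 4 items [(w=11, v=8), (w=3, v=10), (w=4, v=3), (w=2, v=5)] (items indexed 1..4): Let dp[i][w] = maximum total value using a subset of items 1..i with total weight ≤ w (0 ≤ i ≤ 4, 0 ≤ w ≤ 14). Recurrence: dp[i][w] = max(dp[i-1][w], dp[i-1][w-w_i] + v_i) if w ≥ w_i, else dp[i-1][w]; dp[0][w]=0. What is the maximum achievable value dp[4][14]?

18

i\w   0   1   2   3   4   5   6   7   8   9  10  11  12  13  14
  0   0   0   0   0   0   0   0   0   0   0   0   0   0   0   0
  1   0   0   0   0   0   0   0   0   0   0   0   8   8   8   8
  2   0   0   0  10  10  10  10  10  10  10  10  10  10  10  18
  3   0   0   0  10  10  10  10  13  13  13  13  13  13  13  18
  4   0   0   5  10  10  15  15  15  15  18  18  18  18  18  18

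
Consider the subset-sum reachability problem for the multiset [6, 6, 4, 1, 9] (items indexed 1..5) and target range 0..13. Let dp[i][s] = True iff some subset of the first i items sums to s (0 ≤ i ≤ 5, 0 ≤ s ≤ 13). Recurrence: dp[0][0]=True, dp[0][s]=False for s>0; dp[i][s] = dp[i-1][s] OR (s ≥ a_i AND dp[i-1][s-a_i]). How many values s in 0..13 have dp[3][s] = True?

i\s   0   1   2   3   4   5   6   7   8   9  10  11  12  13
  0   T   F   F   F   F   F   F   F   F   F   F   F   F   F
  1   T   F   F   F   F   F   T   F   F   F   F   F   F   F
  2   T   F   F   F   F   F   T   F   F   F   F   F   T   F
  3   T   F   F   F   T   F   T   F   F   F   T   F   T   F
  4   T   T   F   F   T   T   T   T   F   F   T   T   T   T
  5   T   T   F   F   T   T   T   T   F   T   T   T   T   T

5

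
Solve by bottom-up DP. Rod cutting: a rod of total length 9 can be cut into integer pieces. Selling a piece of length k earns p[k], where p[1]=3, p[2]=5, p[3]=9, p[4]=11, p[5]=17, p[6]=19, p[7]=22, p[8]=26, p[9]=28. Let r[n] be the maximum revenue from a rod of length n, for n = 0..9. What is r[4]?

   n    0    1    2    3    4    5    6    7    8    9
r[n]    0    3    6    9   12   17   20   23   26   29

12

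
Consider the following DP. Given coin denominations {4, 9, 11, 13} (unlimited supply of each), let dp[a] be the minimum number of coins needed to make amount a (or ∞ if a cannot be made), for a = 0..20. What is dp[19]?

 a  0  1  2  3  4  5  6  7  8  9 10 11 12 13 14 15 16 17 18 19 20
dp  0  -  -  -  1  -  -  -  2  1  -  1  3  1  -  2  4  2  2  3  2
(- denotes ∞ / unreachable)

3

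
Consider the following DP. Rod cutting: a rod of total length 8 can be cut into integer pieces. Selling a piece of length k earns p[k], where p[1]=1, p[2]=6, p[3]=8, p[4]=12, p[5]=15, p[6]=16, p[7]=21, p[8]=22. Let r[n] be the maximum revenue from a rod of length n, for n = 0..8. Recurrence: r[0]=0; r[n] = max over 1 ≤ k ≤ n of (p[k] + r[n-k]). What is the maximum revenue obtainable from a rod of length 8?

24

   n    0    1    2    3    4    5    6    7    8
r[n]    0    1    6    8   12   15   18   21   24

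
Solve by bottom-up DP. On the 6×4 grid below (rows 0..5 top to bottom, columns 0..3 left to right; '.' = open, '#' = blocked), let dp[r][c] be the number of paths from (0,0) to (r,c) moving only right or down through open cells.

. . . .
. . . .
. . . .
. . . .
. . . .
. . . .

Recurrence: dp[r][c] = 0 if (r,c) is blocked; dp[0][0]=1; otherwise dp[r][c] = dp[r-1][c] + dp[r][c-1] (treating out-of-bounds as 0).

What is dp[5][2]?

r\c   0   1   2   3
  0   1   1   1   1
  1   1   2   3   4
  2   1   3   6  10
  3   1   4  10  20
  4   1   5  15  35
  5   1   6  21  56

21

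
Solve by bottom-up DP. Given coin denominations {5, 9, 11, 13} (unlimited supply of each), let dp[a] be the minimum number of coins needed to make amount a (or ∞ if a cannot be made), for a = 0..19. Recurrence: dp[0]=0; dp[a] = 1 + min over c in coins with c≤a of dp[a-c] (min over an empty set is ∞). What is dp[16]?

 a  0  1  2  3  4  5  6  7  8  9 10 11 12 13 14 15 16 17 18 19
dp  0  -  -  -  -  1  -  -  -  1  2  1  -  1  2  3  2  -  2  3
(- denotes ∞ / unreachable)

2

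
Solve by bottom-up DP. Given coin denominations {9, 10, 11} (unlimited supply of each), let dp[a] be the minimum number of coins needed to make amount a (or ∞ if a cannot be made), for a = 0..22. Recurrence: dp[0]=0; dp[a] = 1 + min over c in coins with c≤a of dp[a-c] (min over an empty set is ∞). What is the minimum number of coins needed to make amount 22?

2

 a  0  1  2  3  4  5  6  7  8  9 10 11 12 13 14 15 16 17 18 19 20 21 22
dp  0  -  -  -  -  -  -  -  -  1  1  1  -  -  -  -  -  -  2  2  2  2  2
(- denotes ∞ / unreachable)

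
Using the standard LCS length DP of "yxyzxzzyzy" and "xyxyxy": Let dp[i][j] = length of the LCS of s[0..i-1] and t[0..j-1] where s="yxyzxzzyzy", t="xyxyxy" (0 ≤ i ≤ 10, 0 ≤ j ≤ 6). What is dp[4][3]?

   ''  x  y  x  y  x  y
''  0  0  0  0  0  0  0
 y  0  0  1  1  1  1  1
 x  0  1  1  2  2  2  2
 y  0  1  2  2  3  3  3
 z  0  1  2  2  3  3  3
 x  0  1  2  3  3  4  4
 z  0  1  2  3  3  4  4
 z  0  1  2  3  3  4  4
 y  0  1  2  3  4  4  5
 z  0  1  2  3  4  4  5
 y  0  1  2  3  4  4  5

2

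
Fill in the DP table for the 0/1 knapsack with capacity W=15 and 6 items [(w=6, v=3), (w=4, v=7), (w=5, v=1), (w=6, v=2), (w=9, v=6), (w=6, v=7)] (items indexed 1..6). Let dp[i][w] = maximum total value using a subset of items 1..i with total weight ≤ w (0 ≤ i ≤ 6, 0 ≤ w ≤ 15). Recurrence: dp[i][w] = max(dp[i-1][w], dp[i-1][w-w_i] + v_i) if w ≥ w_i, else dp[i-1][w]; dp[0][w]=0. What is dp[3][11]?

10

i\w   0   1   2   3   4   5   6   7   8   9  10  11  12  13  14  15
  0   0   0   0   0   0   0   0   0   0   0   0   0   0   0   0   0
  1   0   0   0   0   0   0   3   3   3   3   3   3   3   3   3   3
  2   0   0   0   0   7   7   7   7   7   7  10  10  10  10  10  10
  3   0   0   0   0   7   7   7   7   7   8  10  10  10  10  10  11
  4   0   0   0   0   7   7   7   7   7   8  10  10  10  10  10  11
  5   0   0   0   0   7   7   7   7   7   8  10  10  10  13  13  13
  6   0   0   0   0   7   7   7   7   7   8  14  14  14  14  14  15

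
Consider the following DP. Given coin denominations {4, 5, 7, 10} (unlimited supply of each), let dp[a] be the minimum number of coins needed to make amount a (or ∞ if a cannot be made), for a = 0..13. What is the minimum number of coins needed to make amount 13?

3

 a  0  1  2  3  4  5  6  7  8  9 10 11 12 13
dp  0  -  -  -  1  1  -  1  2  2  1  2  2  3
(- denotes ∞ / unreachable)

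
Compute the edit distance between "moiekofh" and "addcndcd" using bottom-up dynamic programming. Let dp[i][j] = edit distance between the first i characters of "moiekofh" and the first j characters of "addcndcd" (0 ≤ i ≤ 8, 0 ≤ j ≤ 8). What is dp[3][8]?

   ''  a  d  d  c  n  d  c  d
''  0  1  2  3  4  5  6  7  8
 m  1  1  2  3  4  5  6  7  8
 o  2  2  2  3  4  5  6  7  8
 i  3  3  3  3  4  5  6  7  8
 e  4  4  4  4  4  5  6  7  8
 k  5  5  5  5  5  5  6  7  8
 o  6  6  6  6  6  6  6  7  8
 f  7  7  7  7  7  7  7  7  8
 h  8  8  8  8  8  8  8  8  8

8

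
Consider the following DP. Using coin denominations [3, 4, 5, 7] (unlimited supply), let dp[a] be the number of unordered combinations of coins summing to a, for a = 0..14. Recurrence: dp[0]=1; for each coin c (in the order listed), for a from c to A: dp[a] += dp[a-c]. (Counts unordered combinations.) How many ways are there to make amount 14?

after  coin     0     1     2     3     4     5     6     7     8     9    10    11    12    13    14
          3     1     0     0     1     0     0     1     0     0     1     0     0     1     0     0
          4     1     0     0     1     1     0     1     1     1     1     1     1     2     1     1
          5     1     0     0     1     1     1     1     1     2     2     2     2     3     3     3
          7     1     0     0     1     1     1     1     2     2     2     3     3     4     4     5

5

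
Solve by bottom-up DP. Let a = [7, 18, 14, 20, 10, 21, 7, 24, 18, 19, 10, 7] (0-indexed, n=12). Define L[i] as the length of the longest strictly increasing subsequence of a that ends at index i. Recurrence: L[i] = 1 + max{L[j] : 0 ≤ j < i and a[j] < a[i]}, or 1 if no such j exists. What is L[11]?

   i    0    1    2    3    4    5    6    7    8    9   10   11
a[i]    7   18   14   20   10   21    7   24   18   19   10    7
L[i]    1    2    2    3    2    4    1    5    3    4    2    1

1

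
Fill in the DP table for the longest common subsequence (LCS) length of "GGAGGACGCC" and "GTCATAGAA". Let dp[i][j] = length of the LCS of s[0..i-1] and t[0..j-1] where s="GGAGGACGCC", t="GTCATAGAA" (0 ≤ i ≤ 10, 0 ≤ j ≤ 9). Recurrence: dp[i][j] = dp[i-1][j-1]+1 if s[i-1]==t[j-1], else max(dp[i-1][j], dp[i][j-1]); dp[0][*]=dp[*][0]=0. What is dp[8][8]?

4

   ''  G  T  C  A  T  A  G  A  A
''  0  0  0  0  0  0  0  0  0  0
 G  0  1  1  1  1  1  1  1  1  1
 G  0  1  1  1  1  1  1  2  2  2
 A  0  1  1  1  2  2  2  2  3  3
 G  0  1  1  1  2  2  2  3  3  3
 G  0  1  1  1  2  2  2  3  3  3
 A  0  1  1  1  2  2  3  3  4  4
 C  0  1  1  2  2  2  3  3  4  4
 G  0  1  1  2  2  2  3  4  4  4
 C  0  1  1  2  2  2  3  4  4  4
 C  0  1  1  2  2  2  3  4  4  4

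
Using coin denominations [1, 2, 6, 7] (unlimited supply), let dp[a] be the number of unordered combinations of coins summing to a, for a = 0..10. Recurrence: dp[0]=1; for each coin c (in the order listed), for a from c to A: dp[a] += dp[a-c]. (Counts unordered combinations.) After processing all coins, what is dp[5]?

3

after  coin     0     1     2     3     4     5     6     7     8     9    10
          1     1     1     1     1     1     1     1     1     1     1     1
          2     1     1     2     2     3     3     4     4     5     5     6
          6     1     1     2     2     3     3     5     5     7     7     9
          7     1     1     2     2     3     3     5     6     8     9    11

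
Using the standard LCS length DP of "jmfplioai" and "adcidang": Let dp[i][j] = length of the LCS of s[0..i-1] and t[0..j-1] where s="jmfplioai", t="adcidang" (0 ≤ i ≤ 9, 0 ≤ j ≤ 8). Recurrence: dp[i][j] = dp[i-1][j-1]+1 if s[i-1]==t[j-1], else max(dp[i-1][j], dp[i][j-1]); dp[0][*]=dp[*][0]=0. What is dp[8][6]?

   ''  a  d  c  i  d  a  n  g
''  0  0  0  0  0  0  0  0  0
 j  0  0  0  0  0  0  0  0  0
 m  0  0  0  0  0  0  0  0  0
 f  0  0  0  0  0  0  0  0  0
 p  0  0  0  0  0  0  0  0  0
 l  0  0  0  0  0  0  0  0  0
 i  0  0  0  0  1  1  1  1  1
 o  0  0  0  0  1  1  1  1  1
 a  0  1  1  1  1  1  2  2  2
 i  0  1  1  1  2  2  2  2  2

2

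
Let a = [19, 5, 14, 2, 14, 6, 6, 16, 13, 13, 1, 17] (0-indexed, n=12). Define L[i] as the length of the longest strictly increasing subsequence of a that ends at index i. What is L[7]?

   i    0    1    2    3    4    5    6    7    8    9   10   11
a[i]   19    5   14    2   14    6    6   16   13   13    1   17
L[i]    1    1    2    1    2    2    2    3    3    3    1    4

3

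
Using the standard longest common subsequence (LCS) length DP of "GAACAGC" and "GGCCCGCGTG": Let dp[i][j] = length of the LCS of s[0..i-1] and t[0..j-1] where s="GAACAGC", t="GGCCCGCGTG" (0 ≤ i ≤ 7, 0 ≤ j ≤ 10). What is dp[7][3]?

   ''  G  G  C  C  C  G  C  G  T  G
''  0  0  0  0  0  0  0  0  0  0  0
 G  0  1  1  1  1  1  1  1  1  1  1
 A  0  1  1  1  1  1  1  1  1  1  1
 A  0  1  1  1  1  1  1  1  1  1  1
 C  0  1  1  2  2  2  2  2  2  2  2
 A  0  1  1  2  2  2  2  2  2  2  2
 G  0  1  2  2  2  2  3  3  3  3  3
 C  0  1  2  3  3  3  3  4  4  4  4

3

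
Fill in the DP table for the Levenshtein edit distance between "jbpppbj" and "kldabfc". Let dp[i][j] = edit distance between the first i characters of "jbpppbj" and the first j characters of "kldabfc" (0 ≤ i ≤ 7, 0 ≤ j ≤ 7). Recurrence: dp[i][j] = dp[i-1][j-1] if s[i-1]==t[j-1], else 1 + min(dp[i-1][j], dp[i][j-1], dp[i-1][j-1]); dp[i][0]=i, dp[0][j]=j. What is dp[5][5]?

5

   ''  k  l  d  a  b  f  c
''  0  1  2  3  4  5  6  7
 j  1  1  2  3  4  5  6  7
 b  2  2  2  3  4  4  5  6
 p  3  3  3  3  4  5  5  6
 p  4  4  4  4  4  5  6  6
 p  5  5  5  5  5  5  6  7
 b  6  6  6  6  6  5  6  7
 j  7  7  7  7  7  6  6  7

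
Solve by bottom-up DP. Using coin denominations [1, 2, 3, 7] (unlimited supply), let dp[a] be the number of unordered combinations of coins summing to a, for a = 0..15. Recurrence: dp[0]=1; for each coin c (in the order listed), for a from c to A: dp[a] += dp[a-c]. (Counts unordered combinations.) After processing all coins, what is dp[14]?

after  coin     0     1     2     3     4     5     6     7     8     9    10    11    12    13    14    15
          1     1     1     1     1     1     1     1     1     1     1     1     1     1     1     1     1
          2     1     1     2     2     3     3     4     4     5     5     6     6     7     7     8     8
          3     1     1     2     3     4     5     7     8    10    12    14    16    19    21    24    27
          7     1     1     2     3     4     5     7     9    11    14    17    20    24    28    33    38

33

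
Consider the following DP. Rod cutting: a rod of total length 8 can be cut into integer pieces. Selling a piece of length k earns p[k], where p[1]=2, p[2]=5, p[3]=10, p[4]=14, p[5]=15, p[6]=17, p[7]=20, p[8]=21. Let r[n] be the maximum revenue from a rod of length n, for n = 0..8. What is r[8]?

28

   n    0    1    2    3    4    5    6    7    8
r[n]    0    2    5   10   14   16   20   24   28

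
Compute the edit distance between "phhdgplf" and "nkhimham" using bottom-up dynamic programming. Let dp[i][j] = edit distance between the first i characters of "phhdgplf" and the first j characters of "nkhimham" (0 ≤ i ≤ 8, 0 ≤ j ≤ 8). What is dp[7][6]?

   ''  n  k  h  i  m  h  a  m
''  0  1  2  3  4  5  6  7  8
 p  1  1  2  3  4  5  6  7  8
 h  2  2  2  2  3  4  5  6  7
 h  3  3  3  2  3  4  4  5  6
 d  4  4  4  3  3  4  5  5  6
 g  5  5  5  4  4  4  5  6  6
 p  6  6  6  5  5  5  5  6  7
 l  7  7  7  6  6  6  6  6  7
 f  8  8  8  7  7  7  7  7  7

6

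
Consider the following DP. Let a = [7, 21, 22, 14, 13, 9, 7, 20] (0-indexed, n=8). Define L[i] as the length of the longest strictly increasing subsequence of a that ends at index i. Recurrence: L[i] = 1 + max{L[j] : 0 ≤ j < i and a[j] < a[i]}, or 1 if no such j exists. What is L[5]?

   i    0    1    2    3    4    5    6    7
a[i]    7   21   22   14   13    9    7   20
L[i]    1    2    3    2    2    2    1    3

2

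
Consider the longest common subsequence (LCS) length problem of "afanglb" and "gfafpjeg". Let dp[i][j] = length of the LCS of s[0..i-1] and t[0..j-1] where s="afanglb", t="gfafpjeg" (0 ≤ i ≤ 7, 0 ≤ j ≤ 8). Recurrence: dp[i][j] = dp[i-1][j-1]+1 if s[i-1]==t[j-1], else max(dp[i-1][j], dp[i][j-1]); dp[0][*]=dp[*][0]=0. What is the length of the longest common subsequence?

   ''  g  f  a  f  p  j  e  g
''  0  0  0  0  0  0  0  0  0
 a  0  0  0  1  1  1  1  1  1
 f  0  0  1  1  2  2  2  2  2
 a  0  0  1  2  2  2  2  2  2
 n  0  0  1  2  2  2  2  2  2
 g  0  1  1  2  2  2  2  2  3
 l  0  1  1  2  2  2  2  2  3
 b  0  1  1  2  2  2  2  2  3

3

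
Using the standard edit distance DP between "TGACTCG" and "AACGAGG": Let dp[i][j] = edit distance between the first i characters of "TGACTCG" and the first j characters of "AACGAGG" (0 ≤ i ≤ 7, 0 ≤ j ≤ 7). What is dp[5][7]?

5

   ''  A  A  C  G  A  G  G
''  0  1  2  3  4  5  6  7
 T  1  1  2  3  4  5  6  7
 G  2  2  2  3  3  4  5  6
 A  3  2  2  3  4  3  4  5
 C  4  3  3  2  3  4  4  5
 T  5  4  4  3  3  4  5  5
 C  6  5  5  4  4  4  5  6
 G  7  6  6  5  4  5  4  5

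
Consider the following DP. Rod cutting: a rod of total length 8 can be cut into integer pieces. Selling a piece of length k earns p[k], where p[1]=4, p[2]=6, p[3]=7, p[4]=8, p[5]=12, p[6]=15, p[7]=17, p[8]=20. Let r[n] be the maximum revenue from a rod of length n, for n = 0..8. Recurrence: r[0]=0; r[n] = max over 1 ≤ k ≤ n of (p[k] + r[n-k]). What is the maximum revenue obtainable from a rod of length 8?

   n    0    1    2    3    4    5    6    7    8
r[n]    0    4    8   12   16   20   24   28   32

32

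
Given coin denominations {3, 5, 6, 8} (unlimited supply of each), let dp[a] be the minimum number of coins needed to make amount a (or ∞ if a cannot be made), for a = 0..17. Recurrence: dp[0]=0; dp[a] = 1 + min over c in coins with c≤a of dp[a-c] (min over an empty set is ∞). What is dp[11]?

2

 a  0  1  2  3  4  5  6  7  8  9 10 11 12 13 14 15 16 17
dp  0  -  -  1  -  1  1  -  1  2  2  2  2  2  2  3  2  3
(- denotes ∞ / unreachable)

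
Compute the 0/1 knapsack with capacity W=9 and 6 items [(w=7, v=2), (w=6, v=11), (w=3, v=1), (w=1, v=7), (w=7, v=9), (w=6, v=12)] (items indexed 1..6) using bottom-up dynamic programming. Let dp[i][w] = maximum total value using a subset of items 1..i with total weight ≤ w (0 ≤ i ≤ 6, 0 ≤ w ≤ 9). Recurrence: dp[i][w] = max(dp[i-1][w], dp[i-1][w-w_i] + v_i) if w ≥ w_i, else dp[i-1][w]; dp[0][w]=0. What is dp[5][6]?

i\w   0   1   2   3   4   5   6   7   8   9
  0   0   0   0   0   0   0   0   0   0   0
  1   0   0   0   0   0   0   0   2   2   2
  2   0   0   0   0   0   0  11  11  11  11
  3   0   0   0   1   1   1  11  11  11  12
  4   0   7   7   7   8   8  11  18  18  18
  5   0   7   7   7   8   8  11  18  18  18
  6   0   7   7   7   8   8  12  19  19  19

11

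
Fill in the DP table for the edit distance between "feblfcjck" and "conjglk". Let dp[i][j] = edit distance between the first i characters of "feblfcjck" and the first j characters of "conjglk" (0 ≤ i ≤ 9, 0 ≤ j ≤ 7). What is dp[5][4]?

   ''  c  o  n  j  g  l  k
''  0  1  2  3  4  5  6  7
 f  1  1  2  3  4  5  6  7
 e  2  2  2  3  4  5  6  7
 b  3  3  3  3  4  5  6  7
 l  4  4  4  4  4  5  5  6
 f  5  5  5  5  5  5  6  6
 c  6  5  6  6  6  6  6  7
 j  7  6  6  7  6  7  7  7
 c  8  7  7  7  7  7  8  8
 k  9  8  8  8  8  8  8  8

5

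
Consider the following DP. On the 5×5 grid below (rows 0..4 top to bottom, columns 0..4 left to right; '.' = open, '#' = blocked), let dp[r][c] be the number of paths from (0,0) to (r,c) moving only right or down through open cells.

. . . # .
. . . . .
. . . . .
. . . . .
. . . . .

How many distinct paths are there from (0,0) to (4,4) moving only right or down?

65

r\c   0   1   2   3   4
  0   1   1   1   0   0
  1   1   2   3   3   3
  2   1   3   6   9  12
  3   1   4  10  19  31
  4   1   5  15  34  65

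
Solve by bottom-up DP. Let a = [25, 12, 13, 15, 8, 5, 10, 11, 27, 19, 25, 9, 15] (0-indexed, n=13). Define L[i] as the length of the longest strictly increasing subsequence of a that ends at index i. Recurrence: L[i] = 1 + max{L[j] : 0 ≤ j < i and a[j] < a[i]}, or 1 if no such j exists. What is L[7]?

   i    0    1    2    3    4    5    6    7    8    9   10   11   12
a[i]   25   12   13   15    8    5   10   11   27   19   25    9   15
L[i]    1    1    2    3    1    1    2    3    4    4    5    2    4

3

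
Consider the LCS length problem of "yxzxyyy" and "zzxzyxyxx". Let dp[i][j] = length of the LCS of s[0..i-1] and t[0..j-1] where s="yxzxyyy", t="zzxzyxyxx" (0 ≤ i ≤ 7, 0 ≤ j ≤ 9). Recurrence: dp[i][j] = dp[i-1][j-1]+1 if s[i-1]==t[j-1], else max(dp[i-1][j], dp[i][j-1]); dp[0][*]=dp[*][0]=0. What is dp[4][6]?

3

   ''  z  z  x  z  y  x  y  x  x
''  0  0  0  0  0  0  0  0  0  0
 y  0  0  0  0  0  1  1  1  1  1
 x  0  0  0  1  1  1  2  2  2  2
 z  0  1  1  1  2  2  2  2  2  2
 x  0  1  1  2  2  2  3  3  3  3
 y  0  1  1  2  2  3  3  4  4  4
 y  0  1  1  2  2  3  3  4  4  4
 y  0  1  1  2  2  3  3  4  4  4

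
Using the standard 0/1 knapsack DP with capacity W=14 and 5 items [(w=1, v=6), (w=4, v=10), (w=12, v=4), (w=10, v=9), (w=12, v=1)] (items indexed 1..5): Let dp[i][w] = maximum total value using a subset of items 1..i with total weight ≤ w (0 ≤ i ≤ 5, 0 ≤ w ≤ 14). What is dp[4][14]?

i\w   0   1   2   3   4   5   6   7   8   9  10  11  12  13  14
  0   0   0   0   0   0   0   0   0   0   0   0   0   0   0   0
  1   0   6   6   6   6   6   6   6   6   6   6   6   6   6   6
  2   0   6   6   6  10  16  16  16  16  16  16  16  16  16  16
  3   0   6   6   6  10  16  16  16  16  16  16  16  16  16  16
  4   0   6   6   6  10  16  16  16  16  16  16  16  16  16  19
  5   0   6   6   6  10  16  16  16  16  16  16  16  16  16  19

19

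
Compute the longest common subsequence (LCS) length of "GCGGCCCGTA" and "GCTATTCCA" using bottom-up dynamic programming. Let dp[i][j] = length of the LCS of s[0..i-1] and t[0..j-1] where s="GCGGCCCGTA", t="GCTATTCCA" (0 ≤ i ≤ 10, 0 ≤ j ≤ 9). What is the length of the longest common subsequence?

   ''  G  C  T  A  T  T  C  C  A
''  0  0  0  0  0  0  0  0  0  0
 G  0  1  1  1  1  1  1  1  1  1
 C  0  1  2  2  2  2  2  2  2  2
 G  0  1  2  2  2  2  2  2  2  2
 G  0  1  2  2  2  2  2  2  2  2
 C  0  1  2  2  2  2  2  3  3  3
 C  0  1  2  2  2  2  2  3  4  4
 C  0  1  2  2  2  2  2  3  4  4
 G  0  1  2  2  2  2  2  3  4  4
 T  0  1  2  3  3  3  3  3  4  4
 A  0  1  2  3  4  4  4  4  4  5

5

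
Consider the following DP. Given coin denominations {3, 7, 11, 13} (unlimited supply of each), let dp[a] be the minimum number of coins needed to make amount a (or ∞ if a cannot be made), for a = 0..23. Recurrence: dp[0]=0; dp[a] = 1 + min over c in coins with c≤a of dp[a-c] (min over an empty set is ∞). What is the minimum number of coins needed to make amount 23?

3

 a  0  1  2  3  4  5  6  7  8  9 10 11 12 13 14 15 16 17 18 19 20 21 22 23
dp  0  -  -  1  -  -  2  1  -  3  2  1  4  1  2  5  2  3  2  3  2  3  2  3
(- denotes ∞ / unreachable)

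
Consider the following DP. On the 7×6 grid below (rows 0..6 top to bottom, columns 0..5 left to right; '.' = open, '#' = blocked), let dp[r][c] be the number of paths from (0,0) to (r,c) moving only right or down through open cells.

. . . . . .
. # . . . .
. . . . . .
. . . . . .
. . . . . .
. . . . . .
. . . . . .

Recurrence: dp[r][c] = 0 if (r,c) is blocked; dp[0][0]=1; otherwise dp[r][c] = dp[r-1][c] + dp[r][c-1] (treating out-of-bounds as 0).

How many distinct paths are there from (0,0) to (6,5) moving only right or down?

r\c   0   1   2   3   4   5
  0   1   1   1   1   1   1
  1   1   0   1   2   3   4
  2   1   1   2   4   7  11
  3   1   2   4   8  15  26
  4   1   3   7  15  30  56
  5   1   4  11  26  56 112
  6   1   5  16  42  98 210

210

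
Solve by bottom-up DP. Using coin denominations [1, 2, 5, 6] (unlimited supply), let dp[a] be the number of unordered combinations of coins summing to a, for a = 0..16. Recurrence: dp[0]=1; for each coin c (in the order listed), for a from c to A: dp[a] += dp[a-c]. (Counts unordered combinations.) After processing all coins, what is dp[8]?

9

after  coin     0     1     2     3     4     5     6     7     8     9    10    11    12    13    14    15    16
          1     1     1     1     1     1     1     1     1     1     1     1     1     1     1     1     1     1
          2     1     1     2     2     3     3     4     4     5     5     6     6     7     7     8     8     9
          5     1     1     2     2     3     4     5     6     7     8    10    11    13    14    16    18    20
          6     1     1     2     2     3     4     6     7     9    10    13    15    19    21    25    28    33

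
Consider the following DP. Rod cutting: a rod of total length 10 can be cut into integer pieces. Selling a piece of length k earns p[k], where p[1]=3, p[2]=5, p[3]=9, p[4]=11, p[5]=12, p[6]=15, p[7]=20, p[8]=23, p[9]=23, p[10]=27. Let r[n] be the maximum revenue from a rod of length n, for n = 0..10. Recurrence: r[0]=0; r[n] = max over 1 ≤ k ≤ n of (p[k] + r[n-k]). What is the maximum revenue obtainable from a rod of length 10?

   n    0    1    2    3    4    5    6    7    8    9   10
r[n]    0    3    6    9   12   15   18   21   24   27   30

30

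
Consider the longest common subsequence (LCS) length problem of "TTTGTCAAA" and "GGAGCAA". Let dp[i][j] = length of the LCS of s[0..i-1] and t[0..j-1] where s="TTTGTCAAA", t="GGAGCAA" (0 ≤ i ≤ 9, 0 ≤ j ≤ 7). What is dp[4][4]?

1

   ''  G  G  A  G  C  A  A
''  0  0  0  0  0  0  0  0
 T  0  0  0  0  0  0  0  0
 T  0  0  0  0  0  0  0  0
 T  0  0  0  0  0  0  0  0
 G  0  1  1  1  1  1  1  1
 T  0  1  1  1  1  1  1  1
 C  0  1  1  1  1  2  2  2
 A  0  1  1  2  2  2  3  3
 A  0  1  1  2  2  2  3  4
 A  0  1  1  2  2  2  3  4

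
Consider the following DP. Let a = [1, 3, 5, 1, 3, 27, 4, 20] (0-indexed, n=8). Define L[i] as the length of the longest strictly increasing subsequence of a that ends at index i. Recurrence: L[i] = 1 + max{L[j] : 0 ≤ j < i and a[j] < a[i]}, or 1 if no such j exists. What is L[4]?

2

   i    0    1    2    3    4    5    6    7
a[i]    1    3    5    1    3   27    4   20
L[i]    1    2    3    1    2    4    3    4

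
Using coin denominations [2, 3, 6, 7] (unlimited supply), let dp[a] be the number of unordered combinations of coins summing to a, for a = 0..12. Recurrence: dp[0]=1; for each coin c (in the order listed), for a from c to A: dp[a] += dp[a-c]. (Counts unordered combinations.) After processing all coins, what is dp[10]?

after  coin     0     1     2     3     4     5     6     7     8     9    10    11    12
          2     1     0     1     0     1     0     1     0     1     0     1     0     1
          3     1     0     1     1     1     1     2     1     2     2     2     2     3
          6     1     0     1     1     1     1     3     1     3     3     3     3     6
          7     1     0     1     1     1     1     3     2     3     4     4     4     7

4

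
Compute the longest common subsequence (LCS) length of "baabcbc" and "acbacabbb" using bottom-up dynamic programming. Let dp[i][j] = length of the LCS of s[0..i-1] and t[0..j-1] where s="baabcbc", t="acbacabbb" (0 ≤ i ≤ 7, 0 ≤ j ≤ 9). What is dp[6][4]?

3

   ''  a  c  b  a  c  a  b  b  b
''  0  0  0  0  0  0  0  0  0  0
 b  0  0  0  1  1  1  1  1  1  1
 a  0  1  1  1  2  2  2  2  2  2
 a  0  1  1  1  2  2  3  3  3  3
 b  0  1  1  2  2  2  3  4  4  4
 c  0  1  2  2  2  3  3  4  4  4
 b  0  1  2  3  3  3  3  4  5  5
 c  0  1  2  3  3  4  4  4  5  5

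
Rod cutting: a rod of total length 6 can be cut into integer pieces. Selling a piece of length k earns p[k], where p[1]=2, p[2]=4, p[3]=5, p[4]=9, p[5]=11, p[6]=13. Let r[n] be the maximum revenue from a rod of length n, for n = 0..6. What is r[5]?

11

   n    0    1    2    3    4    5    6
r[n]    0    2    4    6    9   11   13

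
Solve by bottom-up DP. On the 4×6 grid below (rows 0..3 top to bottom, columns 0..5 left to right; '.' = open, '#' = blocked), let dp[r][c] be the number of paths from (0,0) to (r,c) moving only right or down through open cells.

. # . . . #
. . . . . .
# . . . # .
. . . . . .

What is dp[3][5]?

7

r\c   0   1   2   3   4   5
  0   1   0   0   0   0   0
  1   1   1   1   1   1   1
  2   0   1   2   3   0   1
  3   0   1   3   6   6   7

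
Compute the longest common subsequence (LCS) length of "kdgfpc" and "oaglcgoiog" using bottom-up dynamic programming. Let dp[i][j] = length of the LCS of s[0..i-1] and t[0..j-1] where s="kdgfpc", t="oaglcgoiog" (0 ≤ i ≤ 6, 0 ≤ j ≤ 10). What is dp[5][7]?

   ''  o  a  g  l  c  g  o  i  o  g
''  0  0  0  0  0  0  0  0  0  0  0
 k  0  0  0  0  0  0  0  0  0  0  0
 d  0  0  0  0  0  0  0  0  0  0  0
 g  0  0  0  1  1  1  1  1  1  1  1
 f  0  0  0  1  1  1  1  1  1  1  1
 p  0  0  0  1  1  1  1  1  1  1  1
 c  0  0  0  1  1  2  2  2  2  2  2

1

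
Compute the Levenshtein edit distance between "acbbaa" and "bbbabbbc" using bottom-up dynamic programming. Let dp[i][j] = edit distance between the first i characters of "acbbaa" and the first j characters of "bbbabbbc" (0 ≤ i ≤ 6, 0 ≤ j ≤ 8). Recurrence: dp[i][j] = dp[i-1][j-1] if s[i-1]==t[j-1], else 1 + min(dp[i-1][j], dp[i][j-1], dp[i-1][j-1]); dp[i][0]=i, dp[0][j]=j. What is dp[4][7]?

   ''  b  b  b  a  b  b  b  c
''  0  1  2  3  4  5  6  7  8
 a  1  1  2  3  3  4  5  6  7
 c  2  2  2  3  4  4  5  6  6
 b  3  2  2  2  3  4  4  5  6
 b  4  3  2  2  3  3  4  4  5
 a  5  4  3  3  2  3  4  5  5
 a  6  5  4  4  3  3  4  5  6

4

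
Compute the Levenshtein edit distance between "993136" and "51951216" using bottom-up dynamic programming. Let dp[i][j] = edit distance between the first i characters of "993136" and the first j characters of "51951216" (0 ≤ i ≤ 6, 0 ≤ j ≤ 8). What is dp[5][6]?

4

   ''  5  1  9  5  1  2  1  6
''  0  1  2  3  4  5  6  7  8
 9  1  1  2  2  3  4  5  6  7
 9  2  2  2  2  3  4  5  6  7
 3  3  3  3  3  3  4  5  6  7
 1  4  4  3  4  4  3  4  5  6
 3  5  5  4  4  5  4  4  5  6
 6  6  6  5  5  5  5  5  5  5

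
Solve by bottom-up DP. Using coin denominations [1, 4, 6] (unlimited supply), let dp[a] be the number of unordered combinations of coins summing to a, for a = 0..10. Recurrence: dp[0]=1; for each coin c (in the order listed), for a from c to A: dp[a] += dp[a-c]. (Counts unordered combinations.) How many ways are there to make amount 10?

5

after  coin     0     1     2     3     4     5     6     7     8     9    10
          1     1     1     1     1     1     1     1     1     1     1     1
          4     1     1     1     1     2     2     2     2     3     3     3
          6     1     1     1     1     2     2     3     3     4     4     5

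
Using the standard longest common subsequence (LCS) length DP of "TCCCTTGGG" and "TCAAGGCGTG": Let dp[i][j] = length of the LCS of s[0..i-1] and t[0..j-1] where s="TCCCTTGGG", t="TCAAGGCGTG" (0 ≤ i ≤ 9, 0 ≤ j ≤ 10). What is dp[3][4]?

   ''  T  C  A  A  G  G  C  G  T  G
''  0  0  0  0  0  0  0  0  0  0  0
 T  0  1  1  1  1  1  1  1  1  1  1
 C  0  1  2  2  2  2  2  2  2  2  2
 C  0  1  2  2  2  2  2  3  3  3  3
 C  0  1  2  2  2  2  2  3  3  3  3
 T  0  1  2  2  2  2  2  3  3  4  4
 T  0  1  2  2  2  2  2  3  3  4  4
 G  0  1  2  2  2  3  3  3  4  4  5
 G  0  1  2  2  2  3  4  4  4  4  5
 G  0  1  2  2  2  3  4  4  5  5  5

2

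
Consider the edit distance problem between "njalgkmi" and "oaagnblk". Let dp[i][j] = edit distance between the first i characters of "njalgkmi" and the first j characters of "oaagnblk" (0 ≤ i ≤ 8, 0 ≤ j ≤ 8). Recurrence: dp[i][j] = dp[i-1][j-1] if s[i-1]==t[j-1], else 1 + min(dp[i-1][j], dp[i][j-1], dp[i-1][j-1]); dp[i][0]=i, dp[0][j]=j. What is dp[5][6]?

5

   ''  o  a  a  g  n  b  l  k
''  0  1  2  3  4  5  6  7  8
 n  1  1  2  3  4  4  5  6  7
 j  2  2  2  3  4  5  5  6  7
 a  3  3  2  2  3  4  5  6  7
 l  4  4  3  3  3  4  5  5  6
 g  5  5  4  4  3  4  5  6  6
 k  6  6  5  5  4  4  5  6  6
 m  7  7  6  6  5  5  5  6  7
 i  8  8  7  7  6  6  6  6  7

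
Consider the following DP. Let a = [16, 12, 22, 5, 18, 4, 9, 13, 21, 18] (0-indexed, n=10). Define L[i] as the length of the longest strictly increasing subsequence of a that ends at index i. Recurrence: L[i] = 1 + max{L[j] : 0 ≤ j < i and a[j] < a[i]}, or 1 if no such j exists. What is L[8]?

   i    0    1    2    3    4    5    6    7    8    9
a[i]   16   12   22    5   18    4    9   13   21   18
L[i]    1    1    2    1    2    1    2    3    4    4

4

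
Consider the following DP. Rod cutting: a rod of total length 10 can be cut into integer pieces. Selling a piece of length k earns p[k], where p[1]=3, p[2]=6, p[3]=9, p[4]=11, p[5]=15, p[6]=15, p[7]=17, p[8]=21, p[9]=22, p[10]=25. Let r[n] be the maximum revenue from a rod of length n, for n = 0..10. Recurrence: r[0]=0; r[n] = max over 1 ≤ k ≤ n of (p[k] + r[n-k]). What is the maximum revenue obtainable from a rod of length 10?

   n    0    1    2    3    4    5    6    7    8    9   10
r[n]    0    3    6    9   12   15   18   21   24   27   30

30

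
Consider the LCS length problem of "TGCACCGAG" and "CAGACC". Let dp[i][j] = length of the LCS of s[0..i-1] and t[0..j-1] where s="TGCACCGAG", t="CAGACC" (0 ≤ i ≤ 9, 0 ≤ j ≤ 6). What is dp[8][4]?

4

   ''  C  A  G  A  C  C
''  0  0  0  0  0  0  0
 T  0  0  0  0  0  0  0
 G  0  0  0  1  1  1  1
 C  0  1  1  1  1  2  2
 A  0  1  2  2  2  2  2
 C  0  1  2  2  2  3  3
 C  0  1  2  2  2  3  4
 G  0  1  2  3  3  3  4
 A  0  1  2  3  4  4  4
 G  0  1  2  3  4  4  4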